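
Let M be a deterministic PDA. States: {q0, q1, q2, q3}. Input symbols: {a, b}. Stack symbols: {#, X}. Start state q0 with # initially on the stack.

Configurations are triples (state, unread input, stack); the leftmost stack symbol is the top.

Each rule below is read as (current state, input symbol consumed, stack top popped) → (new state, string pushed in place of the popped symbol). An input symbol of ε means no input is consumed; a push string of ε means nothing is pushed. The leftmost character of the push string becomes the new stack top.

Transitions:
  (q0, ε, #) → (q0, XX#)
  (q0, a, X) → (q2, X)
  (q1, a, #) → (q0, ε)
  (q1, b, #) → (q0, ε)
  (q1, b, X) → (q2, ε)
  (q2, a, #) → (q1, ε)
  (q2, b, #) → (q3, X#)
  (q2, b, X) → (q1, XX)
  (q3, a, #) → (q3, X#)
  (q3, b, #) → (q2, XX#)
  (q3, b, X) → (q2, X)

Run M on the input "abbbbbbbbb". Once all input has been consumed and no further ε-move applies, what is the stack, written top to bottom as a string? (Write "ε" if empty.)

(q0, abbbbbbbbb, #)
  ε-move, top #: go to q0, push XX# → (q0, abbbbbbbbb, XX#)
  read a, top X: go to q2, push X → (q2, bbbbbbbbb, XX#)
  read b, top X: go to q1, push XX → (q1, bbbbbbbb, XXX#)
  read b, top X: go to q2, push ε → (q2, bbbbbbb, XX#)
  read b, top X: go to q1, push XX → (q1, bbbbbb, XXX#)
  read b, top X: go to q2, push ε → (q2, bbbbb, XX#)
  read b, top X: go to q1, push XX → (q1, bbbb, XXX#)
  read b, top X: go to q2, push ε → (q2, bbb, XX#)
  read b, top X: go to q1, push XX → (q1, bb, XXX#)
  read b, top X: go to q2, push ε → (q2, b, XX#)
  read b, top X: go to q1, push XX → (q1, ε, XXX#)
All input consumed in state q1 with stack XXX#.

XXX#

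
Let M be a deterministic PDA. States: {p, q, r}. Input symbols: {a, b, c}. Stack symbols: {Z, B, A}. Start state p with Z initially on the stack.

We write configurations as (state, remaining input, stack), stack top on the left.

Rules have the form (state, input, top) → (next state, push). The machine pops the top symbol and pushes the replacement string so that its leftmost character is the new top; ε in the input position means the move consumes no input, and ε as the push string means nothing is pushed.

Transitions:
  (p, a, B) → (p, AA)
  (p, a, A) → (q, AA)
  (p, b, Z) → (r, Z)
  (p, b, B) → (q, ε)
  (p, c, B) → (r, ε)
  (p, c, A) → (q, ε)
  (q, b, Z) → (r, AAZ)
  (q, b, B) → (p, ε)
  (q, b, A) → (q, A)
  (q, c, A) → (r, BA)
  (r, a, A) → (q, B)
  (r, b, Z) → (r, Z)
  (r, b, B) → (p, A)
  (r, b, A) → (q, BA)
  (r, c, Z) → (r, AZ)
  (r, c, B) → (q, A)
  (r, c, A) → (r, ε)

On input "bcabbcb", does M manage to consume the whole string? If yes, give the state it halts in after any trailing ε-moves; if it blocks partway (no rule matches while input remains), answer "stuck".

(p, bcabbcb, Z) ⊢ (r, cabbcb, Z) ⊢ (r, abbcb, AZ) ⊢ (q, bbcb, BZ) ⊢ (p, bcb, Z) ⊢ (r, cb, Z) ⊢ (r, b, AZ) ⊢ (q, ε, BAZ)
All input consumed; M is in state q.

q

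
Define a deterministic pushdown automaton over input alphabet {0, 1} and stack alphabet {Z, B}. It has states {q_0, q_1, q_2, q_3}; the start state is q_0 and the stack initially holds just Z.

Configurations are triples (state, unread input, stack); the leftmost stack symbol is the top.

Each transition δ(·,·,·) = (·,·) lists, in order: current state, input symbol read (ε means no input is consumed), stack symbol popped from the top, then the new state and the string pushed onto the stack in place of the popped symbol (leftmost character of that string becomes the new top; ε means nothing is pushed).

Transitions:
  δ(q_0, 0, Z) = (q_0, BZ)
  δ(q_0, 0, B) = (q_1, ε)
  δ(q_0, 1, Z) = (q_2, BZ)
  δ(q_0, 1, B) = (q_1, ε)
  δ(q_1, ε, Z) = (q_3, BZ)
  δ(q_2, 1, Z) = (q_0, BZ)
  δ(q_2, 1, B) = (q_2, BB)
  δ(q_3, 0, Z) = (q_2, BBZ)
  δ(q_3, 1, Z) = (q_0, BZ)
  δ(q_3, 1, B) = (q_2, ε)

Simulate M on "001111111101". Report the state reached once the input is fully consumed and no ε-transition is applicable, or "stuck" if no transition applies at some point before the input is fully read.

(q_0, 001111111101, Z) ⊢ (q_0, 01111111101, BZ) ⊢ (q_1, 1111111101, Z) ⊢ (q_3, 1111111101, BZ) ⊢ (q_2, 111111101, Z) ⊢ (q_0, 11111101, BZ) ⊢ (q_1, 1111101, Z) ⊢ (q_3, 1111101, BZ) ⊢ (q_2, 111101, Z) ⊢ (q_0, 11101, BZ) ⊢ (q_1, 1101, Z) ⊢ (q_3, 1101, BZ) ⊢ (q_2, 101, Z) ⊢ (q_0, 01, BZ) ⊢ (q_1, 1, Z) ⊢ (q_3, 1, BZ) ⊢ (q_2, ε, Z)
All input consumed; M is in state q_2.

q_2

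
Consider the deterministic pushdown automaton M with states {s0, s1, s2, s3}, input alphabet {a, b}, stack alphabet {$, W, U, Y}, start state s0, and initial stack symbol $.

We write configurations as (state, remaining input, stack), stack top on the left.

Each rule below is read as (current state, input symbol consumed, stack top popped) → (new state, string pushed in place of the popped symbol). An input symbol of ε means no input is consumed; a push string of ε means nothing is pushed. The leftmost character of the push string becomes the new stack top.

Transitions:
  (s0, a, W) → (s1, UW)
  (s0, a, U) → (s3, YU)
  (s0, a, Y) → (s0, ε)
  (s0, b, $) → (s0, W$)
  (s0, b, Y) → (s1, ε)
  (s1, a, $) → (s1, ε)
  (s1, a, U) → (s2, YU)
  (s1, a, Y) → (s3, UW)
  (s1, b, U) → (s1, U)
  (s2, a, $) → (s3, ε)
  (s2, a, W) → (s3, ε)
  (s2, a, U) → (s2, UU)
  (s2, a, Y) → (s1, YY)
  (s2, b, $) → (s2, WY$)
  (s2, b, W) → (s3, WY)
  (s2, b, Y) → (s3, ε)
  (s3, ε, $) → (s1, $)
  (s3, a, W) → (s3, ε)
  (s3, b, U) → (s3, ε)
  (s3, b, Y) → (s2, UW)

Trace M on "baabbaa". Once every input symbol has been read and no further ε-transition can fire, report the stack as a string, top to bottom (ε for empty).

ε

(s0, baabbaa, $) ⊢ (s0, aabbaa, W$) ⊢ (s1, abbaa, UW$) ⊢ (s2, bbaa, YUW$) ⊢ (s3, baa, UW$) ⊢ (s3, aa, W$) ⊢ (s3, a, $) ⊢ (s1, a, $) ⊢ (s1, ε, ε)
All input consumed in state s1 with stack ε.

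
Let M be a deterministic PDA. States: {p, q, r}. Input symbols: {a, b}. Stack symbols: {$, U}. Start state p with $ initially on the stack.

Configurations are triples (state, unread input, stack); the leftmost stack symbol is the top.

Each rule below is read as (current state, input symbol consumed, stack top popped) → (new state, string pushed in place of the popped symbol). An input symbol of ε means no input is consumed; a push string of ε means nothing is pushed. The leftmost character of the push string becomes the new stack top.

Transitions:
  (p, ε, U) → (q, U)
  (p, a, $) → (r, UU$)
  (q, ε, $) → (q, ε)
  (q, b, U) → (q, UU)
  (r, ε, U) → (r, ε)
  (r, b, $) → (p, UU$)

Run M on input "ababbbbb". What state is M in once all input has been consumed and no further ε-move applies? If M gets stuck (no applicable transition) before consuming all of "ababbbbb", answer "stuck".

stuck

(p, ababbbbb, $) ⊢ (r, babbbbb, UU$) ⊢ (r, babbbbb, U$) ⊢ (r, babbbbb, $) ⊢ (p, abbbbb, UU$) ⊢ (q, abbbbb, UU$)
No transition for (q, a, top U); M blocks with input abbbbb remaining.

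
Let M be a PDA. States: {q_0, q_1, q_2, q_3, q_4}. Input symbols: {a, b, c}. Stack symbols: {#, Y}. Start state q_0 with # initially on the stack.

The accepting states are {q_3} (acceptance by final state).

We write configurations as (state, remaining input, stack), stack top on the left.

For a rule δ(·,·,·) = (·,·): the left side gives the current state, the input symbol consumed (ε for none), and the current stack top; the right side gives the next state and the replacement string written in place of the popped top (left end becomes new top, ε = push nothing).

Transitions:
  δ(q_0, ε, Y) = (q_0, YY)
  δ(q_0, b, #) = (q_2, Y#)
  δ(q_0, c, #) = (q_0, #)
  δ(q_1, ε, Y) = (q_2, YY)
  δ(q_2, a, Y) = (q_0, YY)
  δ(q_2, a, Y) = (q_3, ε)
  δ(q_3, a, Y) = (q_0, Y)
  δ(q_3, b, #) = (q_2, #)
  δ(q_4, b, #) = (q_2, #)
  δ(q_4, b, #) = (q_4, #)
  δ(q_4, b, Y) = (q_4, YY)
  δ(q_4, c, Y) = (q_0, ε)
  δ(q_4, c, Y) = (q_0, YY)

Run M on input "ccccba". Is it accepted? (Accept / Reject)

One accepting computation: (q_0, ccccba, #) ⊢ (q_0, cccba, #) ⊢ (q_0, ccba, #) ⊢ (q_0, cba, #) ⊢ (q_0, ba, #) ⊢ (q_2, a, Y#) ⊢ (q_3, ε, #)
All input consumed and state q_3 ∈ F.

Accept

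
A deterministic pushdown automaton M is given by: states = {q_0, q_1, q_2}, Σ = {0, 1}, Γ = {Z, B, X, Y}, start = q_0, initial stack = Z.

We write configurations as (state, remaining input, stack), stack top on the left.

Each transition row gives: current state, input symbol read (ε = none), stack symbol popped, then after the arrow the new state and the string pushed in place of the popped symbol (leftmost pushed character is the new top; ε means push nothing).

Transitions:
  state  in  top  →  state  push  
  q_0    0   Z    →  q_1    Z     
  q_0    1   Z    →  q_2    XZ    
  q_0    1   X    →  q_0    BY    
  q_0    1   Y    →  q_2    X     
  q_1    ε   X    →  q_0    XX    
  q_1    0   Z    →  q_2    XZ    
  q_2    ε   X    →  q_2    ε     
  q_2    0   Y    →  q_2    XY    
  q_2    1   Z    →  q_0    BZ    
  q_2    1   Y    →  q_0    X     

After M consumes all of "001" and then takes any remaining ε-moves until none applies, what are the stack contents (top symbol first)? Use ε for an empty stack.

BZ

(q_0, 001, Z)
  read 0, top Z: go to q_1, push Z → (q_1, 01, Z)
  read 0, top Z: go to q_2, push XZ → (q_2, 1, XZ)
  ε-move, top X: go to q_2, push ε → (q_2, 1, Z)
  read 1, top Z: go to q_0, push BZ → (q_0, ε, BZ)
All input consumed in state q_0 with stack BZ.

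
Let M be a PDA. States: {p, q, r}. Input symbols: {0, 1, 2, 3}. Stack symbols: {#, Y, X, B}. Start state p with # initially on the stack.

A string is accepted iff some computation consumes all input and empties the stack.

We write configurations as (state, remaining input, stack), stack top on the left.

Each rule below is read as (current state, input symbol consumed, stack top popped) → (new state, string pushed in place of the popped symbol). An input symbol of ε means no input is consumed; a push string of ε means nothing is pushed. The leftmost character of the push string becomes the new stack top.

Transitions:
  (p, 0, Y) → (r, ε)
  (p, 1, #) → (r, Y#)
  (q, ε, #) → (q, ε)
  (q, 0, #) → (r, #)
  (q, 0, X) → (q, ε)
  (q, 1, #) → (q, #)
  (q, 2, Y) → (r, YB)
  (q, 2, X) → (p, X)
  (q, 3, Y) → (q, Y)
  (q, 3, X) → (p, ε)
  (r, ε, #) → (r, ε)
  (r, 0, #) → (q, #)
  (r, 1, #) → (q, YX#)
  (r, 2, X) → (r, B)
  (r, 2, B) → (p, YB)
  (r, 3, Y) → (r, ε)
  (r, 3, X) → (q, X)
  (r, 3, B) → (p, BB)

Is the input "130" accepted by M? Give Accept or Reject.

Accept

One accepting computation: (p, 130, #) ⊢ (r, 30, Y#) ⊢ (r, 0, #) ⊢ (q, ε, #) ⊢ (q, ε, ε)
All input consumed and the stack is empty.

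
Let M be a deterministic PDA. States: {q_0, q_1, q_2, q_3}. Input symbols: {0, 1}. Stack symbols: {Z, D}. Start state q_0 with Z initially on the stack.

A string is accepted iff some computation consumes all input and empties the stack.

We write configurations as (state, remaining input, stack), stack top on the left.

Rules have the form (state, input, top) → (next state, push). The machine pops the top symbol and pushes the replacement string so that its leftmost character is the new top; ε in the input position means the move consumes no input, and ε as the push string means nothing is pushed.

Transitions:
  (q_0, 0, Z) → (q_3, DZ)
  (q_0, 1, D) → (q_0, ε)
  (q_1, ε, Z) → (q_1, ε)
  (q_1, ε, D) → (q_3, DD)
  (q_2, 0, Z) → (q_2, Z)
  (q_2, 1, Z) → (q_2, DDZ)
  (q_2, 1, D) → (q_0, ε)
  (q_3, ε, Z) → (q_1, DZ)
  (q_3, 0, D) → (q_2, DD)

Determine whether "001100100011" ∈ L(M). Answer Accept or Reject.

(q_0, 001100100011, Z) ⊢ (q_3, 01100100011, DZ) ⊢ (q_2, 1100100011, DDZ) ⊢ (q_0, 100100011, DZ) ⊢ (q_0, 00100011, Z) ⊢ (q_3, 0100011, DZ) ⊢ (q_2, 100011, DDZ) ⊢ (q_0, 00011, DZ)
No transition applies at (q_0, 00011, DZ); input not fully consumed.

Reject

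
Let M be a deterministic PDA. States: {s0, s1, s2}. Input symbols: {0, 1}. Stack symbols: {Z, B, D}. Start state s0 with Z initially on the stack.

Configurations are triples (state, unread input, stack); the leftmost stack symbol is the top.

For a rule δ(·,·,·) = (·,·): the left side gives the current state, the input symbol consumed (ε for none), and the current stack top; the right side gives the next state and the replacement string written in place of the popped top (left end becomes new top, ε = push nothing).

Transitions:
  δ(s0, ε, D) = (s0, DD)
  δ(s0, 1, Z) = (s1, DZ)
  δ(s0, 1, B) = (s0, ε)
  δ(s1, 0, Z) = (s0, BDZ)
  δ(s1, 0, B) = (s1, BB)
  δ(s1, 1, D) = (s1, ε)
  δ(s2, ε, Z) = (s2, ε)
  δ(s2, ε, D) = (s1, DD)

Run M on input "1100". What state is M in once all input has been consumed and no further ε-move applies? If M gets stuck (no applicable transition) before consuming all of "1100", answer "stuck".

(s0, 1100, Z)
  read 1, top Z: go to s1, push DZ → (s1, 100, DZ)
  read 1, top D: go to s1, push ε → (s1, 00, Z)
  read 0, top Z: go to s0, push BDZ → (s0, 0, BDZ)
No transition for (s0, 0, top B); M blocks with input 0 remaining.

stuck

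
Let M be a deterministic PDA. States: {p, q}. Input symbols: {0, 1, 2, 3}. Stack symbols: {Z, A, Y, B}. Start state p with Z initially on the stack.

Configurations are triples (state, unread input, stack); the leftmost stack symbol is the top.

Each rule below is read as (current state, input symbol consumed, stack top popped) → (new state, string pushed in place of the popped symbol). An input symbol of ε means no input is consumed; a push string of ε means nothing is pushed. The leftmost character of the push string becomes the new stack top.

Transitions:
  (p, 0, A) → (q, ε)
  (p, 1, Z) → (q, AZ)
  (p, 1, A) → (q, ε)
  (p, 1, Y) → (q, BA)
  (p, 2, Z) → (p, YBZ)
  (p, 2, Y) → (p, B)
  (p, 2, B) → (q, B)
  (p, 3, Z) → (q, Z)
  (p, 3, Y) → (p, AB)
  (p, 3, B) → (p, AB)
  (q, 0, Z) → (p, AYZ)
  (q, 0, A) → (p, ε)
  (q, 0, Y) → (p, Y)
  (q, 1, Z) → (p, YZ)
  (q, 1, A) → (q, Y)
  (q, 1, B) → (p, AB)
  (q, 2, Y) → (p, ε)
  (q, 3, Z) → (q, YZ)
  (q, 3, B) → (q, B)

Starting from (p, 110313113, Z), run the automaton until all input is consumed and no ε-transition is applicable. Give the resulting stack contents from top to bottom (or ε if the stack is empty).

BZ

(p, 110313113, Z)
  read 1, top Z: go to q, push AZ → (q, 10313113, AZ)
  read 1, top A: go to q, push Y → (q, 0313113, YZ)
  read 0, top Y: go to p, push Y → (p, 313113, YZ)
  read 3, top Y: go to p, push AB → (p, 13113, ABZ)
  read 1, top A: go to q, push ε → (q, 3113, BZ)
  read 3, top B: go to q, push B → (q, 113, BZ)
  read 1, top B: go to p, push AB → (p, 13, ABZ)
  read 1, top A: go to q, push ε → (q, 3, BZ)
  read 3, top B: go to q, push B → (q, ε, BZ)
All input consumed in state q with stack BZ.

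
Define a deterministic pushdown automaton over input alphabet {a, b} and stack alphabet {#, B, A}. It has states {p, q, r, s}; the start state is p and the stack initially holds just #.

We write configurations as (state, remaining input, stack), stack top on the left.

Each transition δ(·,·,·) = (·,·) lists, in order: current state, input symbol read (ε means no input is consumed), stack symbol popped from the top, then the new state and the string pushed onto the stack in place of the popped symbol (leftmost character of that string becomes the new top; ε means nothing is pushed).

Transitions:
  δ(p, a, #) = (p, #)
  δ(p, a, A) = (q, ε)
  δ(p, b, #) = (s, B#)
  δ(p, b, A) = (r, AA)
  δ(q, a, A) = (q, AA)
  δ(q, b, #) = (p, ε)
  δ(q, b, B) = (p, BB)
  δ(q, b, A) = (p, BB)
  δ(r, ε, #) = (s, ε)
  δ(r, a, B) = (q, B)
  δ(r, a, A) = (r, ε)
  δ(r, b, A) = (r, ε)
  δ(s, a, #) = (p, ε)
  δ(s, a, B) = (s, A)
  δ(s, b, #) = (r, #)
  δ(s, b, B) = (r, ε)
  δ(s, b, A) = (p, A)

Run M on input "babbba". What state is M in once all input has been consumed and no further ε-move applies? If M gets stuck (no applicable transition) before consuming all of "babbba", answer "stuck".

s

(p, babbba, #)
  read b, top #: go to s, push B# → (s, abbba, B#)
  read a, top B: go to s, push A → (s, bbba, A#)
  read b, top A: go to p, push A → (p, bba, A#)
  read b, top A: go to r, push AA → (r, ba, AA#)
  read b, top A: go to r, push ε → (r, a, A#)
  read a, top A: go to r, push ε → (r, ε, #)
  ε-move, top #: go to s, push ε → (s, ε, ε)
All input consumed; M is in state s.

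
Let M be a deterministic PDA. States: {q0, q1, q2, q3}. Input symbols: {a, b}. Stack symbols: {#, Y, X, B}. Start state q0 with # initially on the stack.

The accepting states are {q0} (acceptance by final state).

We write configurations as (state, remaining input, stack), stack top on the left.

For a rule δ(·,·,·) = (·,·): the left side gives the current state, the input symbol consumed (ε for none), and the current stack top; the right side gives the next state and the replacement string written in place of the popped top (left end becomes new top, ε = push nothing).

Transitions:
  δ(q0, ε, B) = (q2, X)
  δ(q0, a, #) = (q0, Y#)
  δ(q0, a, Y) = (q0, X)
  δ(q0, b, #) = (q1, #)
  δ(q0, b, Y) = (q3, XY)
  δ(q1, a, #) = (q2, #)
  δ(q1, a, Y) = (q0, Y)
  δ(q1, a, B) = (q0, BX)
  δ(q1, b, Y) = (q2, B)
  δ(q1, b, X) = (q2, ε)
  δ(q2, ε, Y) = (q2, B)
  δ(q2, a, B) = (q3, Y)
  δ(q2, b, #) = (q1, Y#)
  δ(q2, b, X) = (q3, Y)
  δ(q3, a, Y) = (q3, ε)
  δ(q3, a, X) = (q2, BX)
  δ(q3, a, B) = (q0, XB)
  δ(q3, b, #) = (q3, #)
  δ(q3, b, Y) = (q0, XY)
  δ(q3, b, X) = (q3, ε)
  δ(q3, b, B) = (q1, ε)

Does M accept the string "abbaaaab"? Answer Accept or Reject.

(q0, abbaaaab, #) ⊢ (q0, bbaaaab, Y#) ⊢ (q3, baaaab, XY#) ⊢ (q3, aaaab, Y#) ⊢ (q3, aaab, #)
No transition applies at (q3, aaab, #); input not fully consumed.

Reject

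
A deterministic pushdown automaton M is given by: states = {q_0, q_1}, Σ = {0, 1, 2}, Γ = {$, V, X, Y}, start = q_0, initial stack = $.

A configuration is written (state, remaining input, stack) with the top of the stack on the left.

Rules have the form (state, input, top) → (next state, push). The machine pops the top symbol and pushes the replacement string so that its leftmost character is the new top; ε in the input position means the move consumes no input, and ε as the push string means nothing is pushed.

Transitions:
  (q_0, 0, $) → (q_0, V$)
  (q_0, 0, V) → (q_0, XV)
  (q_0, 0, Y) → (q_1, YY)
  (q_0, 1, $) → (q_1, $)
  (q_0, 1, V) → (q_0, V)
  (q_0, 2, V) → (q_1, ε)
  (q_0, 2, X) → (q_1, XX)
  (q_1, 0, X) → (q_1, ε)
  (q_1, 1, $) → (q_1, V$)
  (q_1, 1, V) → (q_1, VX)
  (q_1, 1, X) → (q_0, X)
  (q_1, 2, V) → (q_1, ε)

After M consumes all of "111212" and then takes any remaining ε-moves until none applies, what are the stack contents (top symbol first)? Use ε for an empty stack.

(q_0, 111212, $)
  read 1, top $: go to q_1, push $ → (q_1, 11212, $)
  read 1, top $: go to q_1, push V$ → (q_1, 1212, V$)
  read 1, top V: go to q_1, push VX → (q_1, 212, VX$)
  read 2, top V: go to q_1, push ε → (q_1, 12, X$)
  read 1, top X: go to q_0, push X → (q_0, 2, X$)
  read 2, top X: go to q_1, push XX → (q_1, ε, XX$)
All input consumed in state q_1 with stack XX$.

XX$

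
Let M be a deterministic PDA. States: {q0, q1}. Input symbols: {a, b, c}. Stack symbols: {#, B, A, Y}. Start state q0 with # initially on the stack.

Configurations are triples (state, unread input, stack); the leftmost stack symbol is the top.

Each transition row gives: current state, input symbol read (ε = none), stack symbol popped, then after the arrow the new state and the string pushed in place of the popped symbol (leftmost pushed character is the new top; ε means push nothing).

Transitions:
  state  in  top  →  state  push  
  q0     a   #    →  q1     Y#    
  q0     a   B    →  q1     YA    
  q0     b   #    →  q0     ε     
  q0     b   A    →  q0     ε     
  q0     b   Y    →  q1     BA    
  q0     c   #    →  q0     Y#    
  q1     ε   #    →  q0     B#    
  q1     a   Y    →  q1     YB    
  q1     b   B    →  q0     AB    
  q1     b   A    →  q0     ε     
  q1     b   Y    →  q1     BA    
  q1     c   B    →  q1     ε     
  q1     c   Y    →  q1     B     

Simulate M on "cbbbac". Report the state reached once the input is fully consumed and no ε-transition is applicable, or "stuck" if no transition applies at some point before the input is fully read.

q1

(q0, cbbbac, #) ⊢ (q0, bbbac, Y#) ⊢ (q1, bbac, BA#) ⊢ (q0, bac, ABA#) ⊢ (q0, ac, BA#) ⊢ (q1, c, YAA#) ⊢ (q1, ε, BAA#)
All input consumed; M is in state q1.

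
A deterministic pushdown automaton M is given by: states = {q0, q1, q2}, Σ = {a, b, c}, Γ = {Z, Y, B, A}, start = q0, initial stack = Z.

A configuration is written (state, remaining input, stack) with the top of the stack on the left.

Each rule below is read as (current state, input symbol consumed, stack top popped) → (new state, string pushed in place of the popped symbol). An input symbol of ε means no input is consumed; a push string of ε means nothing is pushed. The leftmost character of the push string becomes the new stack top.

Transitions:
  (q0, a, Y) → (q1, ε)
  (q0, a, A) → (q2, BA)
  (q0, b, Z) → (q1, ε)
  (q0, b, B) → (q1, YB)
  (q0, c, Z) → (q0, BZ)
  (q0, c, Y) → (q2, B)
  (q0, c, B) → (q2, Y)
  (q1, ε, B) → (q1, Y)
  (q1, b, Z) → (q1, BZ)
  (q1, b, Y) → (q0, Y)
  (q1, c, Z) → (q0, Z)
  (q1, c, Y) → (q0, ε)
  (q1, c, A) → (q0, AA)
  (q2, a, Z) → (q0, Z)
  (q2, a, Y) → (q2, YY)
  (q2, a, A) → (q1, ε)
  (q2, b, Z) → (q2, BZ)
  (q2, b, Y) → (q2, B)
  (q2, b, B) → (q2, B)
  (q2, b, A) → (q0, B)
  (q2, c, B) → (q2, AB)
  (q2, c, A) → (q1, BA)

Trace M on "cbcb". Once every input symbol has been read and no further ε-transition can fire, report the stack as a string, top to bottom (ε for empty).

(q0, cbcb, Z)
  read c, top Z: go to q0, push BZ → (q0, bcb, BZ)
  read b, top B: go to q1, push YB → (q1, cb, YBZ)
  read c, top Y: go to q0, push ε → (q0, b, BZ)
  read b, top B: go to q1, push YB → (q1, ε, YBZ)
All input consumed in state q1 with stack YBZ.

YBZ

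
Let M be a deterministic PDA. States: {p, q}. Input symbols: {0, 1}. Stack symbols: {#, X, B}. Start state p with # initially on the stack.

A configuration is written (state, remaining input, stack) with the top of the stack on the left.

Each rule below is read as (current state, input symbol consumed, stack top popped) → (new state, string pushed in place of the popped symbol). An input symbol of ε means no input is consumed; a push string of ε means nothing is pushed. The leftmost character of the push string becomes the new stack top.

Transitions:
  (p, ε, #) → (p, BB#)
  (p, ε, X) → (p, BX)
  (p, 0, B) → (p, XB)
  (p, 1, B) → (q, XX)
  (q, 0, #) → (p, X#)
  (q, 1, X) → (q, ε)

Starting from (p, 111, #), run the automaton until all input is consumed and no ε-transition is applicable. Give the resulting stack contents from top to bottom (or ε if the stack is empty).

(p, 111, #)
  ε-move, top #: go to p, push BB# → (p, 111, BB#)
  read 1, top B: go to q, push XX → (q, 11, XXB#)
  read 1, top X: go to q, push ε → (q, 1, XB#)
  read 1, top X: go to q, push ε → (q, ε, B#)
All input consumed in state q with stack B#.

B#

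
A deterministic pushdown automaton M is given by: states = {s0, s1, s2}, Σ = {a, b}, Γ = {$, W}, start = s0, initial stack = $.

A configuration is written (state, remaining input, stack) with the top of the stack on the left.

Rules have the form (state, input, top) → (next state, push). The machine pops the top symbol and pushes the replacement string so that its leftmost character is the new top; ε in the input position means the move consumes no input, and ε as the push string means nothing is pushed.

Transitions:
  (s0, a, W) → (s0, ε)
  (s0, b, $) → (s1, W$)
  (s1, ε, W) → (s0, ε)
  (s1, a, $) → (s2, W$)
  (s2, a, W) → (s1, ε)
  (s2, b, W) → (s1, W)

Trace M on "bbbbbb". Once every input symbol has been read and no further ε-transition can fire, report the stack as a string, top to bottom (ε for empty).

(s0, bbbbbb, $) ⊢ (s1, bbbbb, W$) ⊢ (s0, bbbbb, $) ⊢ (s1, bbbb, W$) ⊢ (s0, bbbb, $) ⊢ (s1, bbb, W$) ⊢ (s0, bbb, $) ⊢ (s1, bb, W$) ⊢ (s0, bb, $) ⊢ (s1, b, W$) ⊢ (s0, b, $) ⊢ (s1, ε, W$) ⊢ (s0, ε, $)
All input consumed in state s0 with stack $.

$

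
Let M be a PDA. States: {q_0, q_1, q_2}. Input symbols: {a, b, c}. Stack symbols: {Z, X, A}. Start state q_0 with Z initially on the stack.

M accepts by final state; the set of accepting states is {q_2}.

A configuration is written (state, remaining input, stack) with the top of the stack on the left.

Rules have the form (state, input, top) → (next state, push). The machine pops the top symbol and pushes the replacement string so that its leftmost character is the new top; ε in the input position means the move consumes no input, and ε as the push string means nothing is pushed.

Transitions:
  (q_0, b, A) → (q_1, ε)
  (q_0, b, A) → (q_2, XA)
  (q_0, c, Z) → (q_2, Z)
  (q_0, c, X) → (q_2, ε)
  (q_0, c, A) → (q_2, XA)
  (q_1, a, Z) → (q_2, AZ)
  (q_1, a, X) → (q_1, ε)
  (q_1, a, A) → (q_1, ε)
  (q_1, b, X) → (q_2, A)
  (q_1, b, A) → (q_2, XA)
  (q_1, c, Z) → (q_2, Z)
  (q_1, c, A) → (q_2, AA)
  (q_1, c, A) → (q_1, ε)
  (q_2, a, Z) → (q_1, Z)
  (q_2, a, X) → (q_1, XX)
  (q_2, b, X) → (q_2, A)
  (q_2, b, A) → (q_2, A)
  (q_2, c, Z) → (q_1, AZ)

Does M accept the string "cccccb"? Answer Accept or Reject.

Accept

One accepting computation: (q_0, cccccb, Z) ⊢ (q_2, ccccb, Z) ⊢ (q_1, cccb, AZ) ⊢ (q_1, ccb, Z) ⊢ (q_2, cb, Z) ⊢ (q_1, b, AZ) ⊢ (q_2, ε, XAZ)
All input consumed and state q_2 ∈ F.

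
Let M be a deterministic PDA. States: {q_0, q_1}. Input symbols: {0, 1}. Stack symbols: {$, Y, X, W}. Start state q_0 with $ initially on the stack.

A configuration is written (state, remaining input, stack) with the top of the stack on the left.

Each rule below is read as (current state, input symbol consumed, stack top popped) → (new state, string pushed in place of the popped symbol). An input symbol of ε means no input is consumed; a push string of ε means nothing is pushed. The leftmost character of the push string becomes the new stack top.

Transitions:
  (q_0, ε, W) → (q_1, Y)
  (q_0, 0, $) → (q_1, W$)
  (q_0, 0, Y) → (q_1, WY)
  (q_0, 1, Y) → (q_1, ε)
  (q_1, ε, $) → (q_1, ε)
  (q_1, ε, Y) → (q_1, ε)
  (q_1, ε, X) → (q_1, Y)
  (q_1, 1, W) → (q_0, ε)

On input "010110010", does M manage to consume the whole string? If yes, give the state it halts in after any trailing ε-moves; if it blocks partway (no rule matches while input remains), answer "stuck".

(q_0, 010110010, $) ⊢ (q_1, 10110010, W$) ⊢ (q_0, 0110010, $) ⊢ (q_1, 110010, W$) ⊢ (q_0, 10010, $)
No transition for (q_0, 1, top $); M blocks with input 10010 remaining.

stuck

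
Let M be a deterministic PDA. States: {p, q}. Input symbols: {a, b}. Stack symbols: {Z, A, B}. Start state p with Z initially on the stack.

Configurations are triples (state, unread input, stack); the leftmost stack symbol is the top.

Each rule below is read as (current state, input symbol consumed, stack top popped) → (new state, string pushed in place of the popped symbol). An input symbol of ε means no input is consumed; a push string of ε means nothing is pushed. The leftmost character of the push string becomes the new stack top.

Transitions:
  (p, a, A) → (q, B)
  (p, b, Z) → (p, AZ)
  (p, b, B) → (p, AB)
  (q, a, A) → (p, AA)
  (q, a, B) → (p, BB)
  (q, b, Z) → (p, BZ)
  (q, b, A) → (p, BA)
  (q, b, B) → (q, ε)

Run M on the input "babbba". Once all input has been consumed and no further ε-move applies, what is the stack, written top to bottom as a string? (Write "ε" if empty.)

(p, babbba, Z) ⊢ (p, abbba, AZ) ⊢ (q, bbba, BZ) ⊢ (q, bba, Z) ⊢ (p, ba, BZ) ⊢ (p, a, ABZ) ⊢ (q, ε, BBZ)
All input consumed in state q with stack BBZ.

BBZ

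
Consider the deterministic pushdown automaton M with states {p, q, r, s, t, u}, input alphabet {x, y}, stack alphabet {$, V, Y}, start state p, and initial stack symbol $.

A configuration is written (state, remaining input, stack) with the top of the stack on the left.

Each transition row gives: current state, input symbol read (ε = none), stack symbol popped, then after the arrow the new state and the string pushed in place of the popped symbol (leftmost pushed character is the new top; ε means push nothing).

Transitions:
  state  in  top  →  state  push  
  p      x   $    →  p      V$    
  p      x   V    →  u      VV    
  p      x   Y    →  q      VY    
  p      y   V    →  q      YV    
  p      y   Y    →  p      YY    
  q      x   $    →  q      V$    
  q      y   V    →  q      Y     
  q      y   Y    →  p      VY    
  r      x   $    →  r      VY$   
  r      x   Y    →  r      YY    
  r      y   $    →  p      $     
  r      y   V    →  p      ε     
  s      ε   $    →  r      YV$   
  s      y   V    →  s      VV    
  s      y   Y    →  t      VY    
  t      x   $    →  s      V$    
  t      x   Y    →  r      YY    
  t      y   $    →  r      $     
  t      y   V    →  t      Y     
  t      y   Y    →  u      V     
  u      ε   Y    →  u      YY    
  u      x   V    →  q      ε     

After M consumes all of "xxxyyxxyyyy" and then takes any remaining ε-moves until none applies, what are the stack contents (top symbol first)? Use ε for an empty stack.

VYVYY$

(p, xxxyyxxyyyy, $) ⊢ (p, xxyyxxyyyy, V$) ⊢ (u, xyyxxyyyy, VV$) ⊢ (q, yyxxyyyy, V$) ⊢ (q, yxxyyyy, Y$) ⊢ (p, xxyyyy, VY$) ⊢ (u, xyyyy, VVY$) ⊢ (q, yyyy, VY$) ⊢ (q, yyy, YY$) ⊢ (p, yy, VYY$) ⊢ (q, y, YVYY$) ⊢ (p, ε, VYVYY$)
All input consumed in state p with stack VYVYY$.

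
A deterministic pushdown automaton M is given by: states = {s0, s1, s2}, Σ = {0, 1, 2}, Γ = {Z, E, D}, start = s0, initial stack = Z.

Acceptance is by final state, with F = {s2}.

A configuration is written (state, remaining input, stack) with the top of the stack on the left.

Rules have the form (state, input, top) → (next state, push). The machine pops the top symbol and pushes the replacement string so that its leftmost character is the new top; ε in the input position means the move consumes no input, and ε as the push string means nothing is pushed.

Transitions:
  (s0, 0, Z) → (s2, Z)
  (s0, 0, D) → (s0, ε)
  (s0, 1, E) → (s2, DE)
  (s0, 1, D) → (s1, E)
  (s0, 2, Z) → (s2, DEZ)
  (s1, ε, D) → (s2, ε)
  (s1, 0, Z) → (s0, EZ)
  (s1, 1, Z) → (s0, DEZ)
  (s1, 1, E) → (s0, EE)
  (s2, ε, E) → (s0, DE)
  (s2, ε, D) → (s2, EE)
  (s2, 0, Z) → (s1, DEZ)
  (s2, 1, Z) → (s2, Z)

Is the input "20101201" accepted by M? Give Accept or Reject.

(s0, 20101201, Z)
  read 2, top Z: go to s2, push DEZ → (s2, 0101201, DEZ)
  ε-move, top D: go to s2, push EE → (s2, 0101201, EEEZ)
  ε-move, top E: go to s0, push DE → (s0, 0101201, DEEEZ)
  read 0, top D: go to s0, push ε → (s0, 101201, EEEZ)
  read 1, top E: go to s2, push DE → (s2, 01201, DEEEZ)
  ε-move, top D: go to s2, push EE → (s2, 01201, EEEEEZ)
  ε-move, top E: go to s0, push DE → (s0, 01201, DEEEEEZ)
  read 0, top D: go to s0, push ε → (s0, 1201, EEEEEZ)
  read 1, top E: go to s2, push DE → (s2, 201, DEEEEEZ)
  ε-move, top D: go to s2, push EE → (s2, 201, EEEEEEEZ)
  ε-move, top E: go to s0, push DE → (s0, 201, DEEEEEEEZ)
No transition applies at (s0, 201, DEEEEEEEZ); input not fully consumed.

Reject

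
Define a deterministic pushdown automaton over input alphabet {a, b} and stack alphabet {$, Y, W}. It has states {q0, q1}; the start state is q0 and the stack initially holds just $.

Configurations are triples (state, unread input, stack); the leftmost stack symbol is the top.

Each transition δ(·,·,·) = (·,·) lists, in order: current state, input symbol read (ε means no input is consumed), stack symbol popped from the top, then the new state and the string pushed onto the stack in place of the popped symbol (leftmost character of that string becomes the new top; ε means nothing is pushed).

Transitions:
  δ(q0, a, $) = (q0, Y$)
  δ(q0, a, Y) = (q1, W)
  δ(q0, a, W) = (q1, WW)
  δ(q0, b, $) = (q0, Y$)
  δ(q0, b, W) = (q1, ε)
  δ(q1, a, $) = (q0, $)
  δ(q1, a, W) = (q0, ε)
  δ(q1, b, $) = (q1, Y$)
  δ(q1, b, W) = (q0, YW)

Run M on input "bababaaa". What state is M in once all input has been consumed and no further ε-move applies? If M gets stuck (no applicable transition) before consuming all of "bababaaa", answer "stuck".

q1

(q0, bababaaa, $)
  read b, top $: go to q0, push Y$ → (q0, ababaaa, Y$)
  read a, top Y: go to q1, push W → (q1, babaaa, W$)
  read b, top W: go to q0, push YW → (q0, abaaa, YW$)
  read a, top Y: go to q1, push W → (q1, baaa, WW$)
  read b, top W: go to q0, push YW → (q0, aaa, YWW$)
  read a, top Y: go to q1, push W → (q1, aa, WWW$)
  read a, top W: go to q0, push ε → (q0, a, WW$)
  read a, top W: go to q1, push WW → (q1, ε, WWW$)
All input consumed; M is in state q1.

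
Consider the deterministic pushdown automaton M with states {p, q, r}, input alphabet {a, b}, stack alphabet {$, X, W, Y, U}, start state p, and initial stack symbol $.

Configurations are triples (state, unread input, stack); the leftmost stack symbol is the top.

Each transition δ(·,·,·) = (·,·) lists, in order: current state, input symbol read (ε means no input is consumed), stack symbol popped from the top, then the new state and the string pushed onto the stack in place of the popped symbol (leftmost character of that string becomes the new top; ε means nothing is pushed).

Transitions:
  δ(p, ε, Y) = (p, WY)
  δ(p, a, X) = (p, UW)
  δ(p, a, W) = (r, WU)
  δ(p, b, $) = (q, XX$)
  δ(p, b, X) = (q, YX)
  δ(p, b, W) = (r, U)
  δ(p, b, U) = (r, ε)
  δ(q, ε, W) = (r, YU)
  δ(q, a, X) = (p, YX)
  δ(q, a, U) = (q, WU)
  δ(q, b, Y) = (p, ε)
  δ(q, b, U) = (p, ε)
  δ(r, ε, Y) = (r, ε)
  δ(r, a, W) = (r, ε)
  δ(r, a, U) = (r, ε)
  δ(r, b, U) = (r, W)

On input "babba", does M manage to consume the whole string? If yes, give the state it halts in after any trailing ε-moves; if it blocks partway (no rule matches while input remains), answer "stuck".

(p, babba, $)
  read b, top $: go to q, push XX$ → (q, abba, XX$)
  read a, top X: go to p, push YX → (p, bba, YXX$)
  ε-move, top Y: go to p, push WY → (p, bba, WYXX$)
  read b, top W: go to r, push U → (r, ba, UYXX$)
  read b, top U: go to r, push W → (r, a, WYXX$)
  read a, top W: go to r, push ε → (r, ε, YXX$)
  ε-move, top Y: go to r, push ε → (r, ε, XX$)
All input consumed; M is in state r.

r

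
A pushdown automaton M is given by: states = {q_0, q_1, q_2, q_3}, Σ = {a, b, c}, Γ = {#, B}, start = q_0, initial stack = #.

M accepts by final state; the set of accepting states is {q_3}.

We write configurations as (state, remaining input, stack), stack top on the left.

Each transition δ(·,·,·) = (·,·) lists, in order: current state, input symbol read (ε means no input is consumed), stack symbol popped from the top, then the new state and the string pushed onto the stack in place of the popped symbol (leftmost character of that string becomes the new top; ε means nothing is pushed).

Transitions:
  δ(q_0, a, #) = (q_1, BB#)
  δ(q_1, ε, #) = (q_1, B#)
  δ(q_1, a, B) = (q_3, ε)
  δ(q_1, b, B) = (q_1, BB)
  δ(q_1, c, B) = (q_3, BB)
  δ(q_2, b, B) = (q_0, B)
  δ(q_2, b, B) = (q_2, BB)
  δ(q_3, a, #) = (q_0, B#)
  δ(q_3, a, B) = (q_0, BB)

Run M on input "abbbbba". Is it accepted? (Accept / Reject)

One accepting computation: (q_0, abbbbba, #) ⊢ (q_1, bbbbba, BB#) ⊢ (q_1, bbbba, BBB#) ⊢ (q_1, bbba, BBBB#) ⊢ (q_1, bba, BBBBB#) ⊢ (q_1, ba, BBBBBB#) ⊢ (q_1, a, BBBBBBB#) ⊢ (q_3, ε, BBBBBB#)
All input consumed and state q_3 ∈ F.

Accept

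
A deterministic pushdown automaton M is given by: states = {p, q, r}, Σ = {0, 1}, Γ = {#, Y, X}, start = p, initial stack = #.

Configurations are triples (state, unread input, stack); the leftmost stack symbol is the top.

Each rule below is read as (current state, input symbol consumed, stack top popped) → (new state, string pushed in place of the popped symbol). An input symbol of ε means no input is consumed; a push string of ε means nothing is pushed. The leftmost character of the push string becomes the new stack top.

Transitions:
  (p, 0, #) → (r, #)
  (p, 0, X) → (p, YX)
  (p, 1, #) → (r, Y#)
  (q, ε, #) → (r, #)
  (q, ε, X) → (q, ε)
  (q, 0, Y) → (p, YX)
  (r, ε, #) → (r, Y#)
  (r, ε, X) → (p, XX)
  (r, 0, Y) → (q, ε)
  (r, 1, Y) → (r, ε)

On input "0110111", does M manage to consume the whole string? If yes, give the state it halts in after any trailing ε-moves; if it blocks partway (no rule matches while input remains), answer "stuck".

r

(p, 0110111, #)
  read 0, top #: go to r, push # → (r, 110111, #)
  ε-move, top #: go to r, push Y# → (r, 110111, Y#)
  read 1, top Y: go to r, push ε → (r, 10111, #)
  ε-move, top #: go to r, push Y# → (r, 10111, Y#)
  read 1, top Y: go to r, push ε → (r, 0111, #)
  ε-move, top #: go to r, push Y# → (r, 0111, Y#)
  read 0, top Y: go to q, push ε → (q, 111, #)
  ε-move, top #: go to r, push # → (r, 111, #)
  ε-move, top #: go to r, push Y# → (r, 111, Y#)
  read 1, top Y: go to r, push ε → (r, 11, #)
  ε-move, top #: go to r, push Y# → (r, 11, Y#)
  read 1, top Y: go to r, push ε → (r, 1, #)
  ε-move, top #: go to r, push Y# → (r, 1, Y#)
  read 1, top Y: go to r, push ε → (r, ε, #)
  ε-move, top #: go to r, push Y# → (r, ε, Y#)
All input consumed; M is in state r.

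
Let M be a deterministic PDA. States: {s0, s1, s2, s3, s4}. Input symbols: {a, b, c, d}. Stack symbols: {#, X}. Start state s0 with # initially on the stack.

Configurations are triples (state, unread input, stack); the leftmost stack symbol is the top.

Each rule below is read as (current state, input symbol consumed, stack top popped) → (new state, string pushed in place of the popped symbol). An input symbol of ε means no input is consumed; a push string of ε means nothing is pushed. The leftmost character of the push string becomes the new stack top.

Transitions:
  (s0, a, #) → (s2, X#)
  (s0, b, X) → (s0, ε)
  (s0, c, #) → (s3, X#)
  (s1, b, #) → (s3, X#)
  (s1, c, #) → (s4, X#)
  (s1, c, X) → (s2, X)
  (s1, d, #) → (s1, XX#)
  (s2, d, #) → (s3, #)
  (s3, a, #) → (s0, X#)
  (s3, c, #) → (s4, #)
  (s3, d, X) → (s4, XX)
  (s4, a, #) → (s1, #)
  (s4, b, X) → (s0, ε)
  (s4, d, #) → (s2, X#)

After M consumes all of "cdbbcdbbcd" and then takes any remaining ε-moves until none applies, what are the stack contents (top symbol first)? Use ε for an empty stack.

XX#

(s0, cdbbcdbbcd, #) ⊢ (s3, dbbcdbbcd, X#) ⊢ (s4, bbcdbbcd, XX#) ⊢ (s0, bcdbbcd, X#) ⊢ (s0, cdbbcd, #) ⊢ (s3, dbbcd, X#) ⊢ (s4, bbcd, XX#) ⊢ (s0, bcd, X#) ⊢ (s0, cd, #) ⊢ (s3, d, X#) ⊢ (s4, ε, XX#)
All input consumed in state s4 with stack XX#.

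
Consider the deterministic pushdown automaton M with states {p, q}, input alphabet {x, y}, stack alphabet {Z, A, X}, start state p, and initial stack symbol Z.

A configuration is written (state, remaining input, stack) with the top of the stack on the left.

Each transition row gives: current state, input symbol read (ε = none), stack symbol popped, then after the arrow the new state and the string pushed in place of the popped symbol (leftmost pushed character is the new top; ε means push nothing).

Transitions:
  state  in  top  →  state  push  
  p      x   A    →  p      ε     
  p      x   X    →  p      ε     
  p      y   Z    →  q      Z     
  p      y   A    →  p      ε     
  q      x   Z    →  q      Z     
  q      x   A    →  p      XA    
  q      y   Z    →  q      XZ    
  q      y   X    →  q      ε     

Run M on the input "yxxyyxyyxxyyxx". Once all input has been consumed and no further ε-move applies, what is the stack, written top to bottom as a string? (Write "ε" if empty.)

(p, yxxyyxyyxxyyxx, Z)
  read y, top Z: go to q, push Z → (q, xxyyxyyxxyyxx, Z)
  read x, top Z: go to q, push Z → (q, xyyxyyxxyyxx, Z)
  read x, top Z: go to q, push Z → (q, yyxyyxxyyxx, Z)
  read y, top Z: go to q, push XZ → (q, yxyyxxyyxx, XZ)
  read y, top X: go to q, push ε → (q, xyyxxyyxx, Z)
  read x, top Z: go to q, push Z → (q, yyxxyyxx, Z)
  read y, top Z: go to q, push XZ → (q, yxxyyxx, XZ)
  read y, top X: go to q, push ε → (q, xxyyxx, Z)
  read x, top Z: go to q, push Z → (q, xyyxx, Z)
  read x, top Z: go to q, push Z → (q, yyxx, Z)
  read y, top Z: go to q, push XZ → (q, yxx, XZ)
  read y, top X: go to q, push ε → (q, xx, Z)
  read x, top Z: go to q, push Z → (q, x, Z)
  read x, top Z: go to q, push Z → (q, ε, Z)
All input consumed in state q with stack Z.

Z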